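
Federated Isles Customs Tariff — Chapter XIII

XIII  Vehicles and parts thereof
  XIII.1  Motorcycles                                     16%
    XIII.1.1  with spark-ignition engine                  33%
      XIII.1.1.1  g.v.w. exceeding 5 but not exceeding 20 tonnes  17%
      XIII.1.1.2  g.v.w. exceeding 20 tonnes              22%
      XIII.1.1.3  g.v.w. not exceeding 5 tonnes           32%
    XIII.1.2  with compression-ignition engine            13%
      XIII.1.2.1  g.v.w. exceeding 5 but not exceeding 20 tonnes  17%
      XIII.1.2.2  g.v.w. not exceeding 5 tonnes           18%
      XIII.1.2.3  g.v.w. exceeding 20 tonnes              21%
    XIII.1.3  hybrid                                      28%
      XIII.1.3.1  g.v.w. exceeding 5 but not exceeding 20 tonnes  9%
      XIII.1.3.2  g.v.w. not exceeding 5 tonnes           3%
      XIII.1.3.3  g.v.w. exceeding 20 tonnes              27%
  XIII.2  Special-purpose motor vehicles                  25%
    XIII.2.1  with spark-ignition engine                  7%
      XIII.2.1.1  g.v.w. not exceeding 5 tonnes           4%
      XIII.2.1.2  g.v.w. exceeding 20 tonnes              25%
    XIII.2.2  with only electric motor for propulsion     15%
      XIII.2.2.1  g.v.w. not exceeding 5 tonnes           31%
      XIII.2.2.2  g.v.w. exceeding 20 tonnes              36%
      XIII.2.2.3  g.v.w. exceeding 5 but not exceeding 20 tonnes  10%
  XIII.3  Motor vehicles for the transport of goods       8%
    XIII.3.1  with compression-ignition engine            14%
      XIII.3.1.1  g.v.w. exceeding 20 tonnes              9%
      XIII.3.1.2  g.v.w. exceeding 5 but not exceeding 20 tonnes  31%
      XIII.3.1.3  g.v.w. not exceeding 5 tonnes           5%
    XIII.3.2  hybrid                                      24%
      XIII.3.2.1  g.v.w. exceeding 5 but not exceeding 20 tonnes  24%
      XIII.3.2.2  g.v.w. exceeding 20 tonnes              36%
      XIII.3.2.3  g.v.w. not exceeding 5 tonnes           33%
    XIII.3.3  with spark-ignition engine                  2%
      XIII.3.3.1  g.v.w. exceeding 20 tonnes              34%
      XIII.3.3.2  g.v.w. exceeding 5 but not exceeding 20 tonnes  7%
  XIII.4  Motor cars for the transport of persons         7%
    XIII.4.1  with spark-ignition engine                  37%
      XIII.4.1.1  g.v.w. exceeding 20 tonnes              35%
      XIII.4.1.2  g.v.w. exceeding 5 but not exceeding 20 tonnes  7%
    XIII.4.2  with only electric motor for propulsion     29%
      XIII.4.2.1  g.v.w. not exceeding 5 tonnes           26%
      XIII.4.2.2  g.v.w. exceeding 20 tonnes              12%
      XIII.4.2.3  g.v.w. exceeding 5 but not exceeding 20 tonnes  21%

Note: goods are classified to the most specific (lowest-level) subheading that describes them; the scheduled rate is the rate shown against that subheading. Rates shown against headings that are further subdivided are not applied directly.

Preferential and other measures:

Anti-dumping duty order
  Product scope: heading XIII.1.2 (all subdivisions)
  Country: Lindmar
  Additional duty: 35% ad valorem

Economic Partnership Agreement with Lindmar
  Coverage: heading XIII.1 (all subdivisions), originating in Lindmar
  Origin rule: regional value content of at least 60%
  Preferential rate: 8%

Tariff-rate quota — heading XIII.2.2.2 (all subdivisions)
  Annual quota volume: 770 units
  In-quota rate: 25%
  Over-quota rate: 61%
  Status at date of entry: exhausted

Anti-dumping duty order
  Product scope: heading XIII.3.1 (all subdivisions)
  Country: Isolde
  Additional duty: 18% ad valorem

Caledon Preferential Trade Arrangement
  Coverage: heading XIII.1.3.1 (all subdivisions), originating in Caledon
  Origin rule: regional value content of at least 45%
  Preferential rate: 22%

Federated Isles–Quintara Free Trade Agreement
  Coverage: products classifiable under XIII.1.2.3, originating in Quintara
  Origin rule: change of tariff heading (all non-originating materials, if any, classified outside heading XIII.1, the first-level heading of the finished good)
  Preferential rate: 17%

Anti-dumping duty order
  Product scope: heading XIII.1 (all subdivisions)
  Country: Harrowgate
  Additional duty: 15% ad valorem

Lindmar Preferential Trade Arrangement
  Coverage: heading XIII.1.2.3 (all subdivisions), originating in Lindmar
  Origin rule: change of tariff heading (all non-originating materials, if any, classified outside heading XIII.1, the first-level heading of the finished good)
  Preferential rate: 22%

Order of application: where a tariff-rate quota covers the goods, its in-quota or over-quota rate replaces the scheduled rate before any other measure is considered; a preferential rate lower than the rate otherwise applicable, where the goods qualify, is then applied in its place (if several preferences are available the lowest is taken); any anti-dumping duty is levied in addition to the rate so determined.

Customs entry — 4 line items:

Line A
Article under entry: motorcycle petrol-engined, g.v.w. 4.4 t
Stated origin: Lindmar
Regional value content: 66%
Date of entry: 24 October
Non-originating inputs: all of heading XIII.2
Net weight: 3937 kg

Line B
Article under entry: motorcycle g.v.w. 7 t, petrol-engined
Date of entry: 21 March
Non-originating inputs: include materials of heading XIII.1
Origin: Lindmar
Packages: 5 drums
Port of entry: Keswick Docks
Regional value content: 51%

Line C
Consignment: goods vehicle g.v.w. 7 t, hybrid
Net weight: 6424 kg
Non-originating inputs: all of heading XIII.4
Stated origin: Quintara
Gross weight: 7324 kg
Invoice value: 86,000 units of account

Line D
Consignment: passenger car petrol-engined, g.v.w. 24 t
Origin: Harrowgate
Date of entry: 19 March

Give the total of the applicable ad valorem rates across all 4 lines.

Line A: motorcycle → XIII.1; petrol-engined → XIII.1.1; g.v.w. 4.4 t → XIII.1.1.3. Scheduled 32%. Lindmar agreement on XIII.1: RVC ≥ 60% → 8% available; Lindmar agreement on XIII.1.2.3: XIII.1.1.3 not covered; preferential 8%. → 8%.
Line B: motorcycle → XIII.1; petrol-engined → XIII.1.1; g.v.w. 7 t → XIII.1.1.1. Scheduled 17%. Lindmar agreement on XIII.1: RVC < 60%; Lindmar agreement on XIII.1.2.3: XIII.1.1.1 not covered. → 17%.
Line C: goods vehicle → XIII.3; hybrid → XIII.3.2; g.v.w. 7 t → XIII.3.2.1. Scheduled 24%. Quintara agreement on XIII.1.2.3: XIII.3.2.1 not covered. → 24%.
Line D: passenger car → XIII.4; petrol-engined → XIII.4.1; g.v.w. 24 t → XIII.4.1.1. Scheduled 35%. No special measure applies. → 35%.
Sum: 8% + 17% + 24% + 35% = 84%.

84%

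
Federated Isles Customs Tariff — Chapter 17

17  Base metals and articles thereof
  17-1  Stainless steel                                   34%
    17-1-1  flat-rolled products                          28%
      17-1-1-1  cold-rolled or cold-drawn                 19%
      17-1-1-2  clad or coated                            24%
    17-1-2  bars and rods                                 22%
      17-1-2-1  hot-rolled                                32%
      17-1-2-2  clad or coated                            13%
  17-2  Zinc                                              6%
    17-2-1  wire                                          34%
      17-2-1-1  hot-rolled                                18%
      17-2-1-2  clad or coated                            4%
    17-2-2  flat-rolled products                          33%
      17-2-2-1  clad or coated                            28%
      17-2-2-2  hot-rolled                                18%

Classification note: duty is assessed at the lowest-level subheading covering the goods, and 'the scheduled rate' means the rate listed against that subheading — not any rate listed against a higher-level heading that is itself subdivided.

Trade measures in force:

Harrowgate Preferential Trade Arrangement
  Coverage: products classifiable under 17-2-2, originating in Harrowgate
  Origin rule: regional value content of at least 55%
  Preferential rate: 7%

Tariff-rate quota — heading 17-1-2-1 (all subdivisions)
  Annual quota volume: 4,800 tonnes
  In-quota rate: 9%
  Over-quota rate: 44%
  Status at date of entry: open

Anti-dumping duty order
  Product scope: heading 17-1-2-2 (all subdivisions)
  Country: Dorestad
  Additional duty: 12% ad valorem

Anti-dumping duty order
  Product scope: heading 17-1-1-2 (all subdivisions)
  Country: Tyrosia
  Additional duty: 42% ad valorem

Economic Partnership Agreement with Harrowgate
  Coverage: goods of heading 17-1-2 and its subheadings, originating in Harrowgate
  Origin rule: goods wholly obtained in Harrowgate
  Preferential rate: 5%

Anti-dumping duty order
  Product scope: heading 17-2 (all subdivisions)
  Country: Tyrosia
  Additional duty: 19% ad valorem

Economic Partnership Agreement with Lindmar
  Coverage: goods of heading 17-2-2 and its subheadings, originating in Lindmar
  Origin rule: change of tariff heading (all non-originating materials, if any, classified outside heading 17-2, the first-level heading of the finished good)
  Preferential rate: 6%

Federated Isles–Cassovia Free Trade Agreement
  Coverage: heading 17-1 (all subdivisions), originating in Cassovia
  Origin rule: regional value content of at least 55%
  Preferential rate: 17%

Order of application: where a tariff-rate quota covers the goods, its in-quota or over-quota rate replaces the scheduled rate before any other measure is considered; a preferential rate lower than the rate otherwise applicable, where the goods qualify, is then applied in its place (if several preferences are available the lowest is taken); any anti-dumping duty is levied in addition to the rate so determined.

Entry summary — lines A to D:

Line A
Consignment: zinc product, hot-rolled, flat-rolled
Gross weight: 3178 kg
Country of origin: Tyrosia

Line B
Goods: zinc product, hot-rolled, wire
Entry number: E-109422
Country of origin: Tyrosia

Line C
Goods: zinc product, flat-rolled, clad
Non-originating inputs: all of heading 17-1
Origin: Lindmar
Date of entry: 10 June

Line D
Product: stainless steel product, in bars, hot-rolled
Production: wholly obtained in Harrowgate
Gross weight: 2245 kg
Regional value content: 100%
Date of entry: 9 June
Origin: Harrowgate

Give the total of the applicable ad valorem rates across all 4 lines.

85%

Line A: zinc → 17-2; flat-rolled → 17-2-2; hot-rolled → 17-2-2-2. Scheduled 18%. anti-dumping (Tyrosia, 17-2): +19%; total 18% + 19% = 37%. → 37%.
Line B: zinc → 17-2; wire → 17-2-1; hot-rolled → 17-2-1-1. Scheduled 18%. anti-dumping (Tyrosia, 17-2): +19%; total 18% + 19% = 37%. → 37%.
Line C: zinc → 17-2; flat-rolled → 17-2-2; clad → 17-2-2-1. Scheduled 28%. Lindmar agreement on 17-2-2: CTH met → 6% available; preferential 6%. → 6%.
Line D: stainless steel → 17-1; in bars → 17-1-2; hot-rolled → 17-1-2-1. Scheduled 32%. quota on 17-1-2-1 open → in-quota 9%; Harrowgate agreement on 17-2-2: 17-1-2-1 not covered; Harrowgate agreement on 17-1-2: wholly obtained → 5% available; preferential 5%. → 5%.
Sum: 37% + 37% + 6% + 5% = 85%.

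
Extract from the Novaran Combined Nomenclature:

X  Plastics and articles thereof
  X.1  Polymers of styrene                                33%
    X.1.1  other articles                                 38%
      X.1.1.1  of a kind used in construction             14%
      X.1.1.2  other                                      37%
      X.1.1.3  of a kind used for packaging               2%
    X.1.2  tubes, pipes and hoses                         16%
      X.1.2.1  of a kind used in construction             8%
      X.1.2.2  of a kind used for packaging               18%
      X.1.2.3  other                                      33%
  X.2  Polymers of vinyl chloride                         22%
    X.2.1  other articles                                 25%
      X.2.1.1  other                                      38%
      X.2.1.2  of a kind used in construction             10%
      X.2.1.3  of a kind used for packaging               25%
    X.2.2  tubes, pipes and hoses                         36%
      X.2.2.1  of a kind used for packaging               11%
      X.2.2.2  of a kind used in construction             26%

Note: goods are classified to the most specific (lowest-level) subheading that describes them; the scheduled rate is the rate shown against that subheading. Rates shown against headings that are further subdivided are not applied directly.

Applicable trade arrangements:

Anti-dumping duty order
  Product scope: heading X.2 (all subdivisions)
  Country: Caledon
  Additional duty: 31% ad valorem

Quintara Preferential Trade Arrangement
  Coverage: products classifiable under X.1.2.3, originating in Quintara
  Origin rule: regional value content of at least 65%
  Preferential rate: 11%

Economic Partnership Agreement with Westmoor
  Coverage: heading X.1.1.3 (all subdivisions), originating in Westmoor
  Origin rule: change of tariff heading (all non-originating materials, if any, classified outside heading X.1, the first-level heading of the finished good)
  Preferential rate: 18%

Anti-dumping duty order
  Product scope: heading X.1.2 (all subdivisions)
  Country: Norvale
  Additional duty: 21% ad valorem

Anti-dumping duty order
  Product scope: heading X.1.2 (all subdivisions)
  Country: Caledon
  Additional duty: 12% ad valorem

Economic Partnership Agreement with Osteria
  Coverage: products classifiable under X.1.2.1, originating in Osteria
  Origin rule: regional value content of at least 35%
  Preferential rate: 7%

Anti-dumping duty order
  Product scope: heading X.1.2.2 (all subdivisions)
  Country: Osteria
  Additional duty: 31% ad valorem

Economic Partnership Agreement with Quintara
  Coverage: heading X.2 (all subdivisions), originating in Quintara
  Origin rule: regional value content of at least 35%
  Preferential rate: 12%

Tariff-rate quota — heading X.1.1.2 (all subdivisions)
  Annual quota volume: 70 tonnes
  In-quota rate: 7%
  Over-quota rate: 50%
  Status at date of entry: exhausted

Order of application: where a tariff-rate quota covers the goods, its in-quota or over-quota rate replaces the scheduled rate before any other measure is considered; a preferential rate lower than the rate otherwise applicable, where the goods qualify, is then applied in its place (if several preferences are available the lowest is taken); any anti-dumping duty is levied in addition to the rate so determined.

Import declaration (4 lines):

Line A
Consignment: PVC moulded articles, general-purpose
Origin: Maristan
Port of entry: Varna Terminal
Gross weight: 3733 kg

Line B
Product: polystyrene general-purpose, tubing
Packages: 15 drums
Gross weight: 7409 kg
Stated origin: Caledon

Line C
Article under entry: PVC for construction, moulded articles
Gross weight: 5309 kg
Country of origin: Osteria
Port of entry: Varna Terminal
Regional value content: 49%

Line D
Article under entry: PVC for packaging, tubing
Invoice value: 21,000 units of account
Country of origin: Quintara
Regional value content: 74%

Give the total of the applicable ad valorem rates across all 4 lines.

Line A: PVC → X.2; moulded articles → X.2.1; general-purpose → X.2.1.1. Scheduled 38%. No special measure applies. → 38%.
Line B: polystyrene → X.1; tubing → X.1.2; general-purpose → X.1.2.3. Scheduled 33%. anti-dumping (Caledon, X.1.2): +12%; total 33% + 12% = 45%. → 45%.
Line C: PVC → X.2; moulded articles → X.2.1; for construction → X.2.1.2. Scheduled 10%. Osteria agreement on X.1.2.1: X.2.1.2 not covered. → 10%.
Line D: PVC → X.2; tubing → X.2.2; for packaging → X.2.2.1. Scheduled 11%. Quintara agreement on X.1.2.3: X.2.2.1 not covered; Quintara agreement on X.2: RVC ≥ 35% → 12% available; preference 12% not lower than 11% → no reduction. → 11%.
Sum: 38% + 45% + 10% + 11% = 104%.

104%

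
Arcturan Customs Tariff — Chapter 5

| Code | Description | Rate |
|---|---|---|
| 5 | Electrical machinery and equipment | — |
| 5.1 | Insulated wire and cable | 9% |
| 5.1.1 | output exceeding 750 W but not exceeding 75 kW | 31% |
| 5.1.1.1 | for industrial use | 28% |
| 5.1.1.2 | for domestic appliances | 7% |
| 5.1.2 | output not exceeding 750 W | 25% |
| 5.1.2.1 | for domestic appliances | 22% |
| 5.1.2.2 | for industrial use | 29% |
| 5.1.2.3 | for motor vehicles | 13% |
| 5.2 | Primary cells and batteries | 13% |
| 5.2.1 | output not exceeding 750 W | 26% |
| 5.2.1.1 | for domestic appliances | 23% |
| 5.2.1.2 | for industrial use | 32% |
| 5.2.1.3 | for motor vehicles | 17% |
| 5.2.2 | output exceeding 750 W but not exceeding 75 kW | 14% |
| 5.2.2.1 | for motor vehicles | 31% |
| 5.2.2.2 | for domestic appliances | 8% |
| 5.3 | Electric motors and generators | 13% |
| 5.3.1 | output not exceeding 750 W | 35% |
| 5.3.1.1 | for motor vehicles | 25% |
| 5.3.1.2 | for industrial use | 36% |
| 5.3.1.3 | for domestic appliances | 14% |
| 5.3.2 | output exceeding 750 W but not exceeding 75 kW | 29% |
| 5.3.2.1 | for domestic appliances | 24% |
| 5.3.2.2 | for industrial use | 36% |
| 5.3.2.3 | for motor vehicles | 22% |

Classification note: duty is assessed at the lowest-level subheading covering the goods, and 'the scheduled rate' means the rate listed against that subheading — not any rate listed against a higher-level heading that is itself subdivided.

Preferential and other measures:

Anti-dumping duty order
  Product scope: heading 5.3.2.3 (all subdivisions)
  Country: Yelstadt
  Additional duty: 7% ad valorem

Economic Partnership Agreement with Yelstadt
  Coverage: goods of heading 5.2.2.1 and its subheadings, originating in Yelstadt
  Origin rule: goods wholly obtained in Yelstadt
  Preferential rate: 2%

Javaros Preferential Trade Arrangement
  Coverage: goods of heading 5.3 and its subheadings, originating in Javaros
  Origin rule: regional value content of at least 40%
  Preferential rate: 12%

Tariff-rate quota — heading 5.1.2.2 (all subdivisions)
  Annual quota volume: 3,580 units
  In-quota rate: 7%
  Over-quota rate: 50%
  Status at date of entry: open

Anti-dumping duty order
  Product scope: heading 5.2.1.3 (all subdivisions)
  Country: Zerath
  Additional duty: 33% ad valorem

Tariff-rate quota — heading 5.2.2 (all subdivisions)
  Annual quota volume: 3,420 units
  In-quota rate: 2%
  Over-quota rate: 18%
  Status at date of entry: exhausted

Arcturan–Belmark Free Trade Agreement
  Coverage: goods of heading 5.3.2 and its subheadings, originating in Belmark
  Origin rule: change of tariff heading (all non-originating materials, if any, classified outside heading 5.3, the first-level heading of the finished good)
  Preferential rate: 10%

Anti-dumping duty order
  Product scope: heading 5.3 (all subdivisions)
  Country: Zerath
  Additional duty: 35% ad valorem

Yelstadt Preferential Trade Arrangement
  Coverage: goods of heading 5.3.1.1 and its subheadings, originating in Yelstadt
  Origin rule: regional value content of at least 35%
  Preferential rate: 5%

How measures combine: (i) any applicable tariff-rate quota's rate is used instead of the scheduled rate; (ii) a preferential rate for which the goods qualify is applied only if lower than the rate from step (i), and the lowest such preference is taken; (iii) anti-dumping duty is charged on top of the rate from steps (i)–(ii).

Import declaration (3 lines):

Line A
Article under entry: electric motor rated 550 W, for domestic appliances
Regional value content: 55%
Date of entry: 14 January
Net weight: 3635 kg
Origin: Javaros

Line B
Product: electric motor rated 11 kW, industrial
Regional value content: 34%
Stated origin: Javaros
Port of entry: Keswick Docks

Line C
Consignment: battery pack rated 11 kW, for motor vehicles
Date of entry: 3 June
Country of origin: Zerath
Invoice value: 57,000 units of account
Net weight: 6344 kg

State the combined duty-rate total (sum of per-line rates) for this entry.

66%

Line A: electric motor → 5.3; rated 550 W → 5.3.1; for domestic appliances → 5.3.1.3. Scheduled 14%. Javaros agreement on 5.3: RVC ≥ 40% → 12% available; preferential 12%. → 12%.
Line B: electric motor → 5.3; rated 11 kW → 5.3.2; industrial → 5.3.2.2. Scheduled 36%. Javaros agreement on 5.3: RVC < 40%. → 36%.
Line C: battery pack → 5.2; rated 11 kW → 5.2.2; for motor vehicles → 5.2.2.1. Scheduled 31%. quota on 5.2.2 exhausted → over-quota 18%. → 18%.
Sum: 12% + 36% + 18% = 66%.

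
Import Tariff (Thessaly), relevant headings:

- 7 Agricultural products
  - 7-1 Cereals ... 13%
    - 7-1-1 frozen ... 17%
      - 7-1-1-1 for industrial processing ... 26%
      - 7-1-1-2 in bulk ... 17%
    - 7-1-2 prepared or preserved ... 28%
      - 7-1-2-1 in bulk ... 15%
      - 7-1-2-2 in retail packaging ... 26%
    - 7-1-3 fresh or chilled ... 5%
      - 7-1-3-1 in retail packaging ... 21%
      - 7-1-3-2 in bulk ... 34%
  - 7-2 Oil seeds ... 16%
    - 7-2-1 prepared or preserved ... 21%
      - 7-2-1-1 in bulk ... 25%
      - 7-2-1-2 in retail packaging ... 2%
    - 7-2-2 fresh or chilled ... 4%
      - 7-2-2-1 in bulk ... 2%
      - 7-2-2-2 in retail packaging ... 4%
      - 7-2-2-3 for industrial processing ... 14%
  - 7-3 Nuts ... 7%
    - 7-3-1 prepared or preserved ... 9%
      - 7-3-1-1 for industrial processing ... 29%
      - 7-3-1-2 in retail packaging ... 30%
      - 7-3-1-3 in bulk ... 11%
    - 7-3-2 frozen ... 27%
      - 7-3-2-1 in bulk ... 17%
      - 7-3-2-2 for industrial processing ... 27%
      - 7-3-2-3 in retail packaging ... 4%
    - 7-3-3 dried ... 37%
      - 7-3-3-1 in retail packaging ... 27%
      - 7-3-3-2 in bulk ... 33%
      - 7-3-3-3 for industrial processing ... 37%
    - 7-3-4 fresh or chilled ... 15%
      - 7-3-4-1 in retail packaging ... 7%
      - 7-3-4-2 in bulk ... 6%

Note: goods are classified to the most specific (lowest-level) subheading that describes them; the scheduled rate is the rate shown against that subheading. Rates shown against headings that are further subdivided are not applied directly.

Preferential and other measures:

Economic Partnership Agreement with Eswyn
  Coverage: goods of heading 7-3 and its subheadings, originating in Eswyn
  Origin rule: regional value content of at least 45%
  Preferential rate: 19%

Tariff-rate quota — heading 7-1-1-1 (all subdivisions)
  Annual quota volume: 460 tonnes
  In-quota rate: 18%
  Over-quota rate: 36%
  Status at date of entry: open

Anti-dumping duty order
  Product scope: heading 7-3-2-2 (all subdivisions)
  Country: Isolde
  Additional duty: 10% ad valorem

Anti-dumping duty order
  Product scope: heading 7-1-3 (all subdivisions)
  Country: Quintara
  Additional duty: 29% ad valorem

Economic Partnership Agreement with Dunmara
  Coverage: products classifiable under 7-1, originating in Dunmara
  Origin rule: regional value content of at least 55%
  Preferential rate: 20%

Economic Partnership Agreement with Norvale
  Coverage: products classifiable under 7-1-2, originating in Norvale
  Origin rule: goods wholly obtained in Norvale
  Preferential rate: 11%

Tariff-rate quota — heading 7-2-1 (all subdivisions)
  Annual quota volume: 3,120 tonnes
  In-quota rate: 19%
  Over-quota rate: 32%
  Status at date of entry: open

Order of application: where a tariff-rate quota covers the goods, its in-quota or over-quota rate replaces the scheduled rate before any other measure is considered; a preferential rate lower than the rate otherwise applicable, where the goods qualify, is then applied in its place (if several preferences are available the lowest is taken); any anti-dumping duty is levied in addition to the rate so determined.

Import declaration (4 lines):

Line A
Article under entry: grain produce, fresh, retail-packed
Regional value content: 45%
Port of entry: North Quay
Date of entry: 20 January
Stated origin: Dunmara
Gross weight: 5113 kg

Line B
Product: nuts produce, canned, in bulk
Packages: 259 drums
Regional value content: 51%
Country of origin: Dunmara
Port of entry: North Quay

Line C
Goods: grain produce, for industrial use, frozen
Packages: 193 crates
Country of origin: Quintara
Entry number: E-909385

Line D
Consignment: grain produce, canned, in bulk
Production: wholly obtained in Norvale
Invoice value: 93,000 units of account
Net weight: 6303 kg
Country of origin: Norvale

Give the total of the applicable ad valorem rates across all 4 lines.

61%

Line A: grain → 7-1; fresh → 7-1-3; retail-packed → 7-1-3-1. Scheduled 21%. Dunmara agreement on 7-1: RVC < 55%. → 21%.
Line B: nuts → 7-3; canned → 7-3-1; in bulk → 7-3-1-3. Scheduled 11%. Dunmara agreement on 7-1: 7-3-1-3 not covered. → 11%.
Line C: grain → 7-1; frozen → 7-1-1; for industrial use → 7-1-1-1. Scheduled 26%. quota on 7-1-1-1 open → in-quota 18%. → 18%.
Line D: grain → 7-1; canned → 7-1-2; in bulk → 7-1-2-1. Scheduled 15%. Norvale agreement on 7-1-2: wholly obtained → 11% available; preferential 11%. → 11%.
Sum: 21% + 11% + 18% + 11% = 61%.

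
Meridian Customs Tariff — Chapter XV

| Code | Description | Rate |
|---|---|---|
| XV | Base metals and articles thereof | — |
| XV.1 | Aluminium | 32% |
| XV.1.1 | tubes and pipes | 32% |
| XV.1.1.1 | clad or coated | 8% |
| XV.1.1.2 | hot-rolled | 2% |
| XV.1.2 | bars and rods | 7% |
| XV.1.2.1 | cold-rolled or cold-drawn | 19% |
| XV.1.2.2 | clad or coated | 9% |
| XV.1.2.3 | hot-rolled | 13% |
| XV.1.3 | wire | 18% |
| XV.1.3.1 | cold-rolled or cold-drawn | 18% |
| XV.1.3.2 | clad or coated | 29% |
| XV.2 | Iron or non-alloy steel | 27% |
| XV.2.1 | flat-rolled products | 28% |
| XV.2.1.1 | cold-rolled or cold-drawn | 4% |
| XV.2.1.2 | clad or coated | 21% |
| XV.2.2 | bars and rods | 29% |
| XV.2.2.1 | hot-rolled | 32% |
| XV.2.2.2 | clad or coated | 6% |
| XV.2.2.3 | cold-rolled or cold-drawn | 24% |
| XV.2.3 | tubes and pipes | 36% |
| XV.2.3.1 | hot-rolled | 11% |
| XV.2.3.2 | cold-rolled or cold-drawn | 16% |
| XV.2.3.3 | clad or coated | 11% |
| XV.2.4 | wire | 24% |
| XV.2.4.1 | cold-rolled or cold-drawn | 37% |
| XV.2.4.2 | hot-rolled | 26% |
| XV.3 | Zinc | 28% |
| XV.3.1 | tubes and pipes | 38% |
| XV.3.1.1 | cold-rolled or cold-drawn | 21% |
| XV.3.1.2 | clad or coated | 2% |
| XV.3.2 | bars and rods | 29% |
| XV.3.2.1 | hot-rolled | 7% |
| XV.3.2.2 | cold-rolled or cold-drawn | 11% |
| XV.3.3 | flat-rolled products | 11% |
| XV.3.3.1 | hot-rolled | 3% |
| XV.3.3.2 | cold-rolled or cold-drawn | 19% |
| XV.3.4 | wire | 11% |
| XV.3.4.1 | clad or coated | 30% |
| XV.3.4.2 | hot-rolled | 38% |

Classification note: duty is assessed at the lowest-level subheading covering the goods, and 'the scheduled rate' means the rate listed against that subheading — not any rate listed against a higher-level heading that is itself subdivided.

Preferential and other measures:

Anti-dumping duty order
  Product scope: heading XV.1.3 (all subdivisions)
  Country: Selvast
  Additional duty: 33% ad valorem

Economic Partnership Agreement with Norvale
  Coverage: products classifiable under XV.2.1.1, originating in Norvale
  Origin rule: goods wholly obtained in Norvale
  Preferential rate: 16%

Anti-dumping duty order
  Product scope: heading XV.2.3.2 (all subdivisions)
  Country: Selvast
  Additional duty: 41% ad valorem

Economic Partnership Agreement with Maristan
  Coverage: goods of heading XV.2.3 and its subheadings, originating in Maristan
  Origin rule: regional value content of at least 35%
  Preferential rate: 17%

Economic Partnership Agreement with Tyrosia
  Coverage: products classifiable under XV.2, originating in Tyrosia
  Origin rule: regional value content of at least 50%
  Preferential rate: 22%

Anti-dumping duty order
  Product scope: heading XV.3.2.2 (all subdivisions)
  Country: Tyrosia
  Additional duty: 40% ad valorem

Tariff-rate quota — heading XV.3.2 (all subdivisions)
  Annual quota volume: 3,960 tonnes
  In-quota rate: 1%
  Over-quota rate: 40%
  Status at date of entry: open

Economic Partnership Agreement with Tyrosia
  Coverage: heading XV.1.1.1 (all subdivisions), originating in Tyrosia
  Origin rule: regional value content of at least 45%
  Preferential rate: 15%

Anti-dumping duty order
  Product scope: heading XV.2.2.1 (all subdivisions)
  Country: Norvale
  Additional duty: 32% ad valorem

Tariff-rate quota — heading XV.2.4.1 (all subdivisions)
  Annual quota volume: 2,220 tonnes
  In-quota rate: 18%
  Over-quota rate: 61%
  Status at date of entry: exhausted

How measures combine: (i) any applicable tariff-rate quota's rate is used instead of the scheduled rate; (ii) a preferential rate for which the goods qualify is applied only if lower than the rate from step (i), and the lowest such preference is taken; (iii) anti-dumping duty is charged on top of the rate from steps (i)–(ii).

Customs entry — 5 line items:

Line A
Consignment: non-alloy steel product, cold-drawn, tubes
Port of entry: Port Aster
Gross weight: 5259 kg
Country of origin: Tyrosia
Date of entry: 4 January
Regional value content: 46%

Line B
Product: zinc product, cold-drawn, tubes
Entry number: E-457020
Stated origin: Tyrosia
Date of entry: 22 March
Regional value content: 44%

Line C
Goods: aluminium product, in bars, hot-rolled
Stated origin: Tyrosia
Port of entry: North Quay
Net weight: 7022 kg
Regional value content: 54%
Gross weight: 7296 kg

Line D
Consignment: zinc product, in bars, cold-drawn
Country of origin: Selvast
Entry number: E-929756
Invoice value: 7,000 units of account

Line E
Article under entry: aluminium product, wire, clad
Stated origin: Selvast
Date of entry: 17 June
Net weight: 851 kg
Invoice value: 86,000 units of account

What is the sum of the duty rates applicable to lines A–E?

Line A: non-alloy steel → XV.2; tubes → XV.2.3; cold-drawn → XV.2.3.2. Scheduled 16%. Tyrosia agreement on XV.2: RVC < 50%; Tyrosia agreement on XV.1.1.1: XV.2.3.2 not covered. → 16%.
Line B: zinc → XV.3; tubes → XV.3.1; cold-drawn → XV.3.1.1. Scheduled 21%. Tyrosia agreement on XV.2: XV.3.1.1 not covered; Tyrosia agreement on XV.1.1.1: XV.3.1.1 not covered. → 21%.
Line C: aluminium → XV.1; in bars → XV.1.2; hot-rolled → XV.1.2.3. Scheduled 13%. Tyrosia agreement on XV.2: XV.1.2.3 not covered; Tyrosia agreement on XV.1.1.1: XV.1.2.3 not covered. → 13%.
Line D: zinc → XV.3; in bars → XV.3.2; cold-drawn → XV.3.2.2. Scheduled 11%. quota on XV.3.2 open → in-quota 1%. → 1%.
Line E: aluminium → XV.1; wire → XV.1.3; clad → XV.1.3.2. Scheduled 29%. anti-dumping (Selvast, XV.1.3): +33%; total 29% + 33% = 62%. → 62%.
Sum: 16% + 21% + 13% + 1% + 62% = 113%.

113%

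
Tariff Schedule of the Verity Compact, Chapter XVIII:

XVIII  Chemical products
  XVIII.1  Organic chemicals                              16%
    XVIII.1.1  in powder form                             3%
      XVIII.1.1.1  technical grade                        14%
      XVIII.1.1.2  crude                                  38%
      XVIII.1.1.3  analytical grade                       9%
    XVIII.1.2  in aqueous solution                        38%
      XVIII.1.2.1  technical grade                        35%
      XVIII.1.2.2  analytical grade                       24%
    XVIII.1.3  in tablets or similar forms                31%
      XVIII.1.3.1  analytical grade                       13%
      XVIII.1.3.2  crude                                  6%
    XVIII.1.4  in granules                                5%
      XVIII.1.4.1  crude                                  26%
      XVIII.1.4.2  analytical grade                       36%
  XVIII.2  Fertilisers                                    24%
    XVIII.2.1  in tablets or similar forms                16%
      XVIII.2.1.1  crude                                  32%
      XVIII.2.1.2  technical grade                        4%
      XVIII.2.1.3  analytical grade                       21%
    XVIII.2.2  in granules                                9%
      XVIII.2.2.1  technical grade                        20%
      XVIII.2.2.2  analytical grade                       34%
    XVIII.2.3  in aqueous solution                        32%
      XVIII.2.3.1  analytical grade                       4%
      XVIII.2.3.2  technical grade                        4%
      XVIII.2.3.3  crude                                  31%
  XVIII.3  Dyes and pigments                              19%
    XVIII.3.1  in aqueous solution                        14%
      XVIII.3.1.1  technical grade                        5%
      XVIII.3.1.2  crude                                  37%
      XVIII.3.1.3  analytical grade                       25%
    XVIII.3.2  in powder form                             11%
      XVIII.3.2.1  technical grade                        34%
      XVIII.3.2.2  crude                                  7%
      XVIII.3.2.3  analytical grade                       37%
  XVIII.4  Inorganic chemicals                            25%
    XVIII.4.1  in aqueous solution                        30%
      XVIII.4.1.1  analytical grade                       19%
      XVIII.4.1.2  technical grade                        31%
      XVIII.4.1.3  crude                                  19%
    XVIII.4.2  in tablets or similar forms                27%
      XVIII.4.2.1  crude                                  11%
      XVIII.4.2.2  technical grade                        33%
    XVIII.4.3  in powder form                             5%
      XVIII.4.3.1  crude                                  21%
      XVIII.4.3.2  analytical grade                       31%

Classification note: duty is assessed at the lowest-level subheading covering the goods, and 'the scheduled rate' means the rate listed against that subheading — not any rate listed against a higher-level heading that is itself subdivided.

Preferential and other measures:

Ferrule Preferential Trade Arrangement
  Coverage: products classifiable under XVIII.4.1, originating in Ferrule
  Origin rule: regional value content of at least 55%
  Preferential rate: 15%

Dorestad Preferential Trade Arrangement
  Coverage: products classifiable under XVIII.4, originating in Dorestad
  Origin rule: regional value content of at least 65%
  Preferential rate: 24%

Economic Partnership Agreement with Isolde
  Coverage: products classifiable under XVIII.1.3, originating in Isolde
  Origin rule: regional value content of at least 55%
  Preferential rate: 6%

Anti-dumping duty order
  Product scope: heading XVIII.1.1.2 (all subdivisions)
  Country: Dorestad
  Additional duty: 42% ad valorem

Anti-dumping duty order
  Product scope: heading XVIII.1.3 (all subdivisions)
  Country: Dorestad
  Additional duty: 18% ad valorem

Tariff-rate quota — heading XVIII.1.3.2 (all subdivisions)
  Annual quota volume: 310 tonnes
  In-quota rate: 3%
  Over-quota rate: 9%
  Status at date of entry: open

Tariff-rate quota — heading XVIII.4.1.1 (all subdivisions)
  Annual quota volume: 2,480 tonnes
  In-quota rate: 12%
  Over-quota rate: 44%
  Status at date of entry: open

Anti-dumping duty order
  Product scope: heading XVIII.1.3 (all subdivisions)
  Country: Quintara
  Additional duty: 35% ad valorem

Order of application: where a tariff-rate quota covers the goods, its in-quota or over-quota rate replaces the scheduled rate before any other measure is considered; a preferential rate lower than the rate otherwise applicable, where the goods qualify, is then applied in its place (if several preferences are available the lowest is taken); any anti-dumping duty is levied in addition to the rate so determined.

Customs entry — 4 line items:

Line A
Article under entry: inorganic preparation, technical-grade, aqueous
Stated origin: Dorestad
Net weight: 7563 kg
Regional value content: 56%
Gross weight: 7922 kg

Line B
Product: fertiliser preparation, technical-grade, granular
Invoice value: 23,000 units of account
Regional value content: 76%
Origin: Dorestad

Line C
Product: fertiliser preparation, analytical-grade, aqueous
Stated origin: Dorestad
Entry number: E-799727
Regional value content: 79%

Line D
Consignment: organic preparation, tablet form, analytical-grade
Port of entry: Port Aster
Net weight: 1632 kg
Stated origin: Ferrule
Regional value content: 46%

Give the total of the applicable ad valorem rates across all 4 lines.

Line A: inorganic → XVIII.4; aqueous → XVIII.4.1; technical-grade → XVIII.4.1.2. Scheduled 31%. Dorestad agreement on XVIII.4: RVC < 65%. → 31%.
Line B: fertiliser → XVIII.2; granular → XVIII.2.2; technical-grade → XVIII.2.2.1. Scheduled 20%. Dorestad agreement on XVIII.4: XVIII.2.2.1 not covered. → 20%.
Line C: fertiliser → XVIII.2; aqueous → XVIII.2.3; analytical-grade → XVIII.2.3.1. Scheduled 4%. Dorestad agreement on XVIII.4: XVIII.2.3.1 not covered. → 4%.
Line D: organic → XVIII.1; tablet form → XVIII.1.3; analytical-grade → XVIII.1.3.1. Scheduled 13%. Ferrule agreement on XVIII.4.1: XVIII.1.3.1 not covered. → 13%.
Sum: 31% + 20% + 4% + 13% = 68%.

68%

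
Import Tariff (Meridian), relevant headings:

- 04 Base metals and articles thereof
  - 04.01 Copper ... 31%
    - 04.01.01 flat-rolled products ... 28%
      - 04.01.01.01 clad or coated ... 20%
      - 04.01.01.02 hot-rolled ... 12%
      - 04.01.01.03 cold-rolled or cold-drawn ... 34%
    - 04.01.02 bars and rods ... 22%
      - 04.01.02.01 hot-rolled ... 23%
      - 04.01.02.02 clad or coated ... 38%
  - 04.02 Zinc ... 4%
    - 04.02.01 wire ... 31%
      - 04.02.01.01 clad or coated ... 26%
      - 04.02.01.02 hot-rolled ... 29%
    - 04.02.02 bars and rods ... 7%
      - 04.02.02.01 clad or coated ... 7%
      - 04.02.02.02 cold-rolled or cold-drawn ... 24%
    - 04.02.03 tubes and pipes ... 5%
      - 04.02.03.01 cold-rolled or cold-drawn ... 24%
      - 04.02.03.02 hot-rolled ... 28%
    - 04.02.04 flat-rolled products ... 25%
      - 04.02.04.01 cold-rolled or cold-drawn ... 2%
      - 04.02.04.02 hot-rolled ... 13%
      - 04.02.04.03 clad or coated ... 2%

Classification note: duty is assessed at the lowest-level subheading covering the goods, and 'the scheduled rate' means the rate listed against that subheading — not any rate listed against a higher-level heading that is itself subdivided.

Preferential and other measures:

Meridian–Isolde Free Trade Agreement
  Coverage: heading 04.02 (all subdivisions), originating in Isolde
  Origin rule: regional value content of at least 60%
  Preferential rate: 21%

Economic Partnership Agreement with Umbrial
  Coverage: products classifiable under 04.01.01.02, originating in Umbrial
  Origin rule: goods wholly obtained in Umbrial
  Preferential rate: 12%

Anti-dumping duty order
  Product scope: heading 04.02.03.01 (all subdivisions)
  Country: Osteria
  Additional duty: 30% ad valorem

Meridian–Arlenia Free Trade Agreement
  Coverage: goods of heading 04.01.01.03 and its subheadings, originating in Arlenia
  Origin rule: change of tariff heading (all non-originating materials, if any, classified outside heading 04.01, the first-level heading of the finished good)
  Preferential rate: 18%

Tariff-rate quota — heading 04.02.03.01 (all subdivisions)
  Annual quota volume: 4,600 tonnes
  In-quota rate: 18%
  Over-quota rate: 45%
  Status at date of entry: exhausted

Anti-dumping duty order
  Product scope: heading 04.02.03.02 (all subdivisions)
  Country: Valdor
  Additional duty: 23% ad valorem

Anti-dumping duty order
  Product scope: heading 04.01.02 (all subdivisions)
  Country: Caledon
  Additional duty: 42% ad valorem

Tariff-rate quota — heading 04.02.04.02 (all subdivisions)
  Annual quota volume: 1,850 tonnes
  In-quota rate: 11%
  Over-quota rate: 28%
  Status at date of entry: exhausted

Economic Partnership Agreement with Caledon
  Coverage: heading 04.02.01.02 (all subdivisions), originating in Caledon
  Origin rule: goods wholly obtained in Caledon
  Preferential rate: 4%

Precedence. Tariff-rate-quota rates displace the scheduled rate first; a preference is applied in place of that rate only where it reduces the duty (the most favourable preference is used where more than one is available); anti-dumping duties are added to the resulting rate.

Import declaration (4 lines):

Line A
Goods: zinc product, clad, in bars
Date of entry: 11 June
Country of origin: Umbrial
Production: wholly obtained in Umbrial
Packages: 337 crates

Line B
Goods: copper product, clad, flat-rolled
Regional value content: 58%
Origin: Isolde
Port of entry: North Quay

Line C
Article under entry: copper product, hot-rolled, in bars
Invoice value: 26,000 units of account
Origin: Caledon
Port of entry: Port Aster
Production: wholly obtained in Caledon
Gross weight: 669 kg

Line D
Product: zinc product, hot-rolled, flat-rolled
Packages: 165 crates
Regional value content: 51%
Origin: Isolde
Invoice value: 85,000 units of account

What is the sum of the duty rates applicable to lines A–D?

120%

Line A: zinc → 04.02; in bars → 04.02.02; clad → 04.02.02.01. Scheduled 7%. Umbrial agreement on 04.01.01.02: 04.02.02.01 not covered. → 7%.
Line B: copper → 04.01; flat-rolled → 04.01.01; clad → 04.01.01.01. Scheduled 20%. Isolde agreement on 04.02: 04.01.01.01 not covered. → 20%.
Line C: copper → 04.01; in bars → 04.01.02; hot-rolled → 04.01.02.01. Scheduled 23%. Caledon agreement on 04.02.01.02: 04.01.02.01 not covered; anti-dumping (Caledon, 04.01.02): +42%; total 23% + 42% = 65%. → 65%.
Line D: zinc → 04.02; flat-rolled → 04.02.04; hot-rolled → 04.02.04.02. Scheduled 13%. quota on 04.02.04.02 exhausted → over-quota 28%; Isolde agreement on 04.02: RVC < 60%. → 28%.
Sum: 7% + 20% + 65% + 28% = 120%.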